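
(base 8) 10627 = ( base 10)4503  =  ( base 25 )753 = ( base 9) 6153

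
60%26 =8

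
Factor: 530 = 2^1*5^1*53^1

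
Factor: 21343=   7^1*3049^1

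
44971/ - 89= - 506 + 63/89 =- 505.29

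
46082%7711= 7527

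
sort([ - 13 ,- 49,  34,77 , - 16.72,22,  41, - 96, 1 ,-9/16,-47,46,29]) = [-96, - 49, - 47, - 16.72 ,- 13, - 9/16,1, 22, 29, 34 , 41,46,77 ] 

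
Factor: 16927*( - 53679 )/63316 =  - 2^(  -  2)*3^1 * 11^(  -  1 )*29^1*617^1*1439^(-1 )*16927^1 = -908624433/63316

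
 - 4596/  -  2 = 2298 +0/1= 2298.00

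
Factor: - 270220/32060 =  - 59/7 = - 7^(  -  1 )*59^1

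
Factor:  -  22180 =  - 2^2*5^1* 1109^1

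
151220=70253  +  80967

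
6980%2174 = 458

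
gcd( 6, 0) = 6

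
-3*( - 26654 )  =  79962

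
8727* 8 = 69816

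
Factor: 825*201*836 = 138629700=2^2  *3^2*5^2*11^2 *19^1*67^1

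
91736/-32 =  - 2867 + 1/4  =  -  2866.75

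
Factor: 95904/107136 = 2^( - 2)*3^1*31^( - 1 ) * 37^1 = 111/124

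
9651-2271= 7380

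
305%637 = 305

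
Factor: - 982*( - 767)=2^1*13^1*59^1*491^1  =  753194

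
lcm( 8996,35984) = 35984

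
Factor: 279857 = 279857^1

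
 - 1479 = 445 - 1924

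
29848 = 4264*7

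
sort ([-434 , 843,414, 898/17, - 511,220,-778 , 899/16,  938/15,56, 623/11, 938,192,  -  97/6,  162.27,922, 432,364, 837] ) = [-778,  -  511, - 434,-97/6 , 898/17, 56, 899/16,623/11, 938/15,162.27, 192,220,364,  414, 432,  837,843,922  ,  938 ] 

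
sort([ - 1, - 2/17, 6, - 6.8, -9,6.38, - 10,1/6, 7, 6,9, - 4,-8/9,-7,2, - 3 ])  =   [- 10, - 9, - 7,-6.8, - 4,-3, - 1,-8/9,-2/17, 1/6 , 2,  6, 6, 6.38,7, 9]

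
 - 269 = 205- 474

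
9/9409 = 9/9409 = 0.00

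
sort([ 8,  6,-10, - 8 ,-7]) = [-10,-8, - 7,6, 8 ]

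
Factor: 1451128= 2^3*7^1*25913^1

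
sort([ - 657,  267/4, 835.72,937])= [ - 657, 267/4, 835.72, 937 ] 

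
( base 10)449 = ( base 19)14c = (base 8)701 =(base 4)13001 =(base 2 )111000001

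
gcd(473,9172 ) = 1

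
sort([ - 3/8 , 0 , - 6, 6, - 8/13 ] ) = [ - 6, - 8/13, - 3/8, 0, 6]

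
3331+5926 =9257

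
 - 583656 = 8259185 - 8842841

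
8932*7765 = 69356980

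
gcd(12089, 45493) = 7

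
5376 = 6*896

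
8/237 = 8/237 =0.03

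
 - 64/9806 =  - 1 + 4871/4903 = - 0.01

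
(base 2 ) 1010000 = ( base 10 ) 80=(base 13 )62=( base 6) 212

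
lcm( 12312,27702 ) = 110808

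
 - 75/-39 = 1 + 12/13 = 1.92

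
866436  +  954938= 1821374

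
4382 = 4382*1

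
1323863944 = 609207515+714656429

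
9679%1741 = 974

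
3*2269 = 6807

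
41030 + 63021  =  104051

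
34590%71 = 13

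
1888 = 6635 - 4747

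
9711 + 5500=15211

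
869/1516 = 869/1516 = 0.57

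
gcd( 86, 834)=2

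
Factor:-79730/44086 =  - 85/47=- 5^1*17^1*47^( - 1 )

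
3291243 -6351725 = -3060482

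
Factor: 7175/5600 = 41/32 = 2^(- 5 )*41^1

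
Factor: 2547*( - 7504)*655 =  - 2^4*3^2*5^1*7^1*67^1*131^1*283^1 = - 12518810640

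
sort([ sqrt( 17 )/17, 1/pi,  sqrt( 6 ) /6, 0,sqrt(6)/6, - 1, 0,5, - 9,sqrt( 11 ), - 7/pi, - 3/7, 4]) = [ - 9,  -  7/pi, - 1, - 3/7, 0, 0,  sqrt( 17) /17,1/pi, sqrt ( 6 ) /6,sqrt( 6)/6,sqrt (11) , 4,5 ]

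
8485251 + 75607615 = 84092866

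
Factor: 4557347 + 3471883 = 8029230= 2^1*3^1*5^1*11^1 * 29^1* 839^1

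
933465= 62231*15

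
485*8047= 3902795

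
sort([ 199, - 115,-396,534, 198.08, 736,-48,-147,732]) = [ - 396 ,  -  147,  -  115, - 48,198.08,  199,534,732 , 736]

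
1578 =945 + 633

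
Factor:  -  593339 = -229^1*2591^1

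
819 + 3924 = 4743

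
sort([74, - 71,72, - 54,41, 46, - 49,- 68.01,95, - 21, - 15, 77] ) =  [ - 71, - 68.01,-54, - 49,- 21,-15 , 41,46,72,74,77,95 ]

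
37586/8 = 18793/4 = 4698.25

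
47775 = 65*735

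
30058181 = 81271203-51213022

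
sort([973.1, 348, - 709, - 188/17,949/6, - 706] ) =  [ - 709, - 706 , - 188/17  ,  949/6, 348,973.1]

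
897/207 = 13/3 = 4.33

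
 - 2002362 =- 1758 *1139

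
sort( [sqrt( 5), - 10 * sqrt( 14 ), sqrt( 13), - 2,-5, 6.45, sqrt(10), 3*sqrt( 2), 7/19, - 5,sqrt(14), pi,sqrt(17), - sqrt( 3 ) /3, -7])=[ - 10*sqrt(14 ), - 7, - 5, - 5, - 2, - sqrt (3)/3, 7/19  ,  sqrt(5), pi , sqrt( 10),sqrt( 13 ), sqrt( 14), sqrt( 17),3*sqrt(2),  6.45 ]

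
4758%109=71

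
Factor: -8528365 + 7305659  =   - 2^1 * 101^1*6053^1  =  - 1222706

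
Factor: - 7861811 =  - 7861811^1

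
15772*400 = 6308800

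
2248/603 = 3+439/603=3.73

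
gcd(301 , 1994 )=1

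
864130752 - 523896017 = 340234735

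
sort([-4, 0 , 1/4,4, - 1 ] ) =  [ - 4,- 1,0,1/4,4 ]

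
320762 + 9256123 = 9576885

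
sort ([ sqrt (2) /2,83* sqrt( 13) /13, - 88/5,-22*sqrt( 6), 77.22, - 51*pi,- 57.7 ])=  [-51*pi,-57.7, - 22*sqrt (6), - 88/5  ,  sqrt ( 2)/2, 83  *sqrt(13) /13,77.22 ] 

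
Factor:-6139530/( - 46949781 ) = 2^1*3^2*5^1*37^ ( - 1)*59^( - 1)*67^(  -  1 )*107^(  -  1 )*22739^1 = 2046510/15649927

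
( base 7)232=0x79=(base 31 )3S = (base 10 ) 121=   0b1111001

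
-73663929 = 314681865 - 388345794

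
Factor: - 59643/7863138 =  - 2^(-1)*3^1* 47^2*436841^ (-1 ) = - 6627/873682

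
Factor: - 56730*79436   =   - 4506404280 = - 2^3*3^1*5^1*7^1*31^1* 61^1 * 2837^1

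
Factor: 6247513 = 23^1*43^1*6317^1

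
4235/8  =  4235/8= 529.38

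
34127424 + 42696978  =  76824402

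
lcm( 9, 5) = 45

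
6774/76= 3387/38 = 89.13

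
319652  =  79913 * 4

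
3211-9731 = -6520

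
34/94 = 17/47= 0.36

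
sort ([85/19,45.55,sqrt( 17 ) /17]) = [ sqrt( 17) /17 , 85/19 , 45.55 ]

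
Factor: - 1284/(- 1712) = 2^(-2)*3^1 = 3/4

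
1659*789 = 1308951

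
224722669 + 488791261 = 713513930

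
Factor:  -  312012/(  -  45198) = 214/31=   2^1*31^ (-1 )*107^1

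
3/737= 3/737 = 0.00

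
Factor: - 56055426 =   -  2^1*3^1*7^1*17^1*78509^1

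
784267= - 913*( - 859)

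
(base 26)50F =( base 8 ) 6503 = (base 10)3395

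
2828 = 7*404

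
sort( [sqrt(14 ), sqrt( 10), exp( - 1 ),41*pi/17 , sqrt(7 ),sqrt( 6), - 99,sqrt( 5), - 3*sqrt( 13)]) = [ - 99 , - 3*sqrt( 13), exp(-1), sqrt(5 ) , sqrt(6 ) , sqrt(7 ), sqrt ( 10),sqrt( 14), 41*pi/17 ] 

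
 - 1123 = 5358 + - 6481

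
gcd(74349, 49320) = 9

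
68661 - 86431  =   - 17770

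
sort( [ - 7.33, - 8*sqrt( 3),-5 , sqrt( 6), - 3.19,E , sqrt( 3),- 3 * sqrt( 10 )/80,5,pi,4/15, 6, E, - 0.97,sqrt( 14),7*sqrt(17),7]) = [ - 8 * sqrt( 3), - 7.33, - 5, - 3.19, - 0.97,-3*sqrt(10 ) /80,4/15, sqrt ( 3 ),sqrt( 6 ),E,E,  pi, sqrt( 14),  5, 6,7,7*sqrt( 17 ) ]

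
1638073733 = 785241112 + 852832621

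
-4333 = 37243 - 41576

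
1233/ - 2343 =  - 1 + 370/781 = - 0.53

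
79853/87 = 917 + 74/87= 917.85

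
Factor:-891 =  - 3^4*11^1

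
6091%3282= 2809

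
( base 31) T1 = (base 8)1604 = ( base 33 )R9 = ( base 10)900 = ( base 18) 2E0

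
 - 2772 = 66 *( - 42)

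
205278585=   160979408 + 44299177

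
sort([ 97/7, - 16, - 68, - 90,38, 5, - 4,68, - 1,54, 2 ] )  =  [ - 90,  -  68, - 16, - 4, - 1,  2, 5 , 97/7 , 38,54 , 68] 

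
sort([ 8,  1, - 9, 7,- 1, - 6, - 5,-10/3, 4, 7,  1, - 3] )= [ - 9, - 6,-5, - 10/3,  -  3,-1, 1, 1,  4, 7, 7, 8 ]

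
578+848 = 1426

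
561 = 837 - 276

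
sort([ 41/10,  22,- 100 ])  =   [ - 100,41/10 , 22 ]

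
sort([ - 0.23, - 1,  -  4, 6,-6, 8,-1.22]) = [ - 6,  -  4,-1.22,-1, -0.23, 6, 8]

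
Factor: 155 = 5^1*31^1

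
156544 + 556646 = 713190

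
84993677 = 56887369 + 28106308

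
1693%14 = 13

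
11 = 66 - 55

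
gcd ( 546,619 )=1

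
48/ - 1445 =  - 48/1445 = - 0.03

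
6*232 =1392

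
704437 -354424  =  350013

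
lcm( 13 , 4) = 52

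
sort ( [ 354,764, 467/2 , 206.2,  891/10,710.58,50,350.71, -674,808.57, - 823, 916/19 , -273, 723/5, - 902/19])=[  -  823,-674, - 273 , - 902/19,916/19,50, 891/10, 723/5, 206.2, 467/2, 350.71, 354,710.58, 764,  808.57] 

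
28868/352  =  82 + 1/88 = 82.01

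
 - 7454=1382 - 8836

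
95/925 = 19/185  =  0.10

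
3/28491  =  1/9497 = 0.00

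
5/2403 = 5/2403 = 0.00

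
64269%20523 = 2700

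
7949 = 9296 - 1347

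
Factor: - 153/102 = - 3/2 = -2^( - 1 )* 3^1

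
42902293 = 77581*553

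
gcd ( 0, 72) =72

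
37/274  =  37/274  =  0.14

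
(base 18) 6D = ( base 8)171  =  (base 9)144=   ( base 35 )3G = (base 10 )121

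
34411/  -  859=-41 + 808/859 = -40.06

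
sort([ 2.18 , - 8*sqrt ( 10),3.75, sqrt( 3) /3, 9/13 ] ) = [ - 8*sqrt( 10 ),sqrt( 3)/3, 9/13, 2.18,  3.75]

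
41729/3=13909 + 2/3 = 13909.67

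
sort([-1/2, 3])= [ - 1/2, 3]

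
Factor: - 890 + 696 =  - 2^1*97^1=- 194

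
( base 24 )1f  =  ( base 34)15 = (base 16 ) 27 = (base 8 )47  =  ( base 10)39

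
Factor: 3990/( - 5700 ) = -2^(-1 )* 5^ (-1 ) * 7^1 = - 7/10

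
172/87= 172/87= 1.98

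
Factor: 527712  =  2^5* 3^1*23^1*239^1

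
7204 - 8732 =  - 1528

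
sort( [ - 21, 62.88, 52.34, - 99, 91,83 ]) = [-99,  -  21, 52.34,62.88, 83, 91]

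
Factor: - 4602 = - 2^1 * 3^1*13^1*59^1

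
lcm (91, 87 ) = 7917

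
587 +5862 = 6449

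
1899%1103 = 796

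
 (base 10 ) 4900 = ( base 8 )11444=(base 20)c50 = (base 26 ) 76C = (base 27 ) 6jd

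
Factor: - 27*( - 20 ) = 540=   2^2*3^3*5^1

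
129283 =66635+62648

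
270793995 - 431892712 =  - 161098717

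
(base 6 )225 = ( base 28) 35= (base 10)89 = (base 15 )5E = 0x59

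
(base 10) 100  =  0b1100100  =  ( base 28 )3G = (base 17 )5f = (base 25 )40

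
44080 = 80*551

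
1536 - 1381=155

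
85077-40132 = 44945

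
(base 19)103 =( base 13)220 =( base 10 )364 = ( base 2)101101100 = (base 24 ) f4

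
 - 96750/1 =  - 96750=- 96750.00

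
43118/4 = 21559/2  =  10779.50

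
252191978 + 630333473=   882525451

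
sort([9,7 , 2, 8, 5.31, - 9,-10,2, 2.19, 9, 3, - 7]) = [ - 10,-9, - 7, 2,2,2.19, 3, 5.31,7 , 8, 9  ,  9 ] 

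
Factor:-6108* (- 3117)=2^2*3^2*509^1 * 1039^1 = 19038636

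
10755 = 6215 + 4540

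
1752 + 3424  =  5176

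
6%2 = 0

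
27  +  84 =111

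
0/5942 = 0 = 0.00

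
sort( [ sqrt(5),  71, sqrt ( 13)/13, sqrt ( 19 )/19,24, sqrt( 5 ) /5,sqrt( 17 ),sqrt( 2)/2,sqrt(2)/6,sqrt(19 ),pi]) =[ sqrt( 19) /19,sqrt( 2)/6,  sqrt ( 13 )/13,sqrt( 5 )/5,  sqrt( 2 )/2 , sqrt( 5 ),pi,sqrt( 17 ) , sqrt( 19 ) , 24,71] 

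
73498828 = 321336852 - 247838024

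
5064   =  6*844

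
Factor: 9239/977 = 977^ (-1 )*9239^1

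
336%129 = 78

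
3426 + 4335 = 7761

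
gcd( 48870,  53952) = 6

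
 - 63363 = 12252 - 75615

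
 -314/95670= -157/47835 = - 0.00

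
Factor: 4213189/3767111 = 19^( - 1 )*331^( - 1 )*599^( - 1 )*4213189^1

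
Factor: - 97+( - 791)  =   - 888=-  2^3* 3^1* 37^1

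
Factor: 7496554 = 2^1* 13^1*373^1*773^1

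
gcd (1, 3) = 1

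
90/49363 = 90/49363 = 0.00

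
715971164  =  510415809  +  205555355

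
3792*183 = 693936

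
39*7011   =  273429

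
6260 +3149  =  9409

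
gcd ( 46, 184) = 46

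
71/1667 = 71/1667=0.04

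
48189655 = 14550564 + 33639091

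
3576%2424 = 1152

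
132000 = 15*8800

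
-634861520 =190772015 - 825633535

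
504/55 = 9 + 9/55 = 9.16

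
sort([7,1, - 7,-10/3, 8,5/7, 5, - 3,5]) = [ - 7, - 10/3, - 3, 5/7, 1 , 5, 5, 7, 8] 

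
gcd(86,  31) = 1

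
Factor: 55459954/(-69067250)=- 5^(- 3 )*7^( - 1)*11^1*61^(-1) *647^( - 1)*2520907^1 = -27729977/34533625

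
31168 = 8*3896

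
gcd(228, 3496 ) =76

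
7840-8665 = -825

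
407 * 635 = 258445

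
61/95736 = 61/95736 = 0.00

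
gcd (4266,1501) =79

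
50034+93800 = 143834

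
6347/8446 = 6347/8446 =0.75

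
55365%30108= 25257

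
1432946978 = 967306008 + 465640970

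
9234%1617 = 1149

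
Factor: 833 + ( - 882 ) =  - 7^2 = - 49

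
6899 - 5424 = 1475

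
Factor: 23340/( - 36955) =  - 12/19 = - 2^2 *3^1*19^( - 1) 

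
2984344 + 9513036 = 12497380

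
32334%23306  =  9028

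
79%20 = 19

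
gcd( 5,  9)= 1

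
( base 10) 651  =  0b1010001011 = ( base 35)IL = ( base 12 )463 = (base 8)1213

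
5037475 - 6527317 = - 1489842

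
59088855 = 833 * 70935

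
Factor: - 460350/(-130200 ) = 99/28 = 2^( - 2 )*3^2*7^ (  -  1) * 11^1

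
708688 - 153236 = 555452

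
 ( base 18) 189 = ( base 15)21C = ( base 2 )111011101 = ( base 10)477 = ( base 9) 580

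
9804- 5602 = 4202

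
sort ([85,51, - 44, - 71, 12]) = [ - 71,  -  44, 12, 51, 85] 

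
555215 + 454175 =1009390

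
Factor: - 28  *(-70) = 2^3*5^1 * 7^2 = 1960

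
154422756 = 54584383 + 99838373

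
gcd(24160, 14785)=5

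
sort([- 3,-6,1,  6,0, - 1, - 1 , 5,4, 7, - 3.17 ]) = [ - 6, - 3.17, - 3,-1, -1, 0,1,4,5, 6, 7]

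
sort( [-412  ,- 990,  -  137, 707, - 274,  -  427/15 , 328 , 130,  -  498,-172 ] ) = [ - 990,-498, - 412, - 274, - 172, - 137 , - 427/15,130,328 , 707] 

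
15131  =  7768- - 7363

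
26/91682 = 13/45841 = 0.00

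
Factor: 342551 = 11^2*19^1*149^1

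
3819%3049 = 770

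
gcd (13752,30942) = 3438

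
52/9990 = 26/4995= 0.01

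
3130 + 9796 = 12926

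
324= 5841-5517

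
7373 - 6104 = 1269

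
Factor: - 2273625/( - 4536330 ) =2^( - 1 ) * 3^1 * 5^2*43^1*47^1*89^( - 1 ) * 1699^( - 1 ) = 151575/302422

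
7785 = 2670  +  5115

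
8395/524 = 8395/524 = 16.02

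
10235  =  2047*5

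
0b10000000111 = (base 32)107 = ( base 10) 1031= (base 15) 48b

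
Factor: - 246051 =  - 3^3 *13^1*701^1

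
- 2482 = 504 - 2986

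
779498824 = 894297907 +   -  114799083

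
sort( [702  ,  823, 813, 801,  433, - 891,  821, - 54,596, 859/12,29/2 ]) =[ - 891, -54 , 29/2, 859/12,433,596,702,801, 813,821 , 823]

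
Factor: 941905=5^1*257^1*733^1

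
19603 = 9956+9647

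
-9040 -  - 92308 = 83268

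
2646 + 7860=10506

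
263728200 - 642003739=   -  378275539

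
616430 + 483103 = 1099533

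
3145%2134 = 1011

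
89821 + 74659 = 164480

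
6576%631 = 266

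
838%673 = 165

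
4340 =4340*1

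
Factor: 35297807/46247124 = 2^( - 2)*3^( - 1) *7^(  -  1)*11^( - 1)*50051^( - 1)*35297807^1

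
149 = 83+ 66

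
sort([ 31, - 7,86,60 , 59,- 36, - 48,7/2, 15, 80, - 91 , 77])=[ - 91 , - 48, - 36, - 7,7/2,15,31,59 , 60,77, 80,86]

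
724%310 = 104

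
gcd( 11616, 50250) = 6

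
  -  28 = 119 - 147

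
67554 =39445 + 28109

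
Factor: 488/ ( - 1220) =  - 2/5 = - 2^1 *5^( - 1 ) 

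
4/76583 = 4/76583 = 0.00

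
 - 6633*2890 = - 19169370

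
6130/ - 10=  -  613+0/1 = -613.00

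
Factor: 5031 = 3^2*13^1*43^1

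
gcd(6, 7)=1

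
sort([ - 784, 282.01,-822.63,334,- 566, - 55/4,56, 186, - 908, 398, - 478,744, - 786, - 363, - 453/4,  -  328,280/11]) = [ - 908, - 822.63, - 786, - 784, - 566, - 478, - 363, - 328,  -  453/4,- 55/4,280/11, 56,186, 282.01,334,398,744]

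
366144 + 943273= 1309417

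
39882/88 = 19941/44= 453.20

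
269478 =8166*33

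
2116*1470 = 3110520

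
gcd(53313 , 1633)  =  1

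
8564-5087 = 3477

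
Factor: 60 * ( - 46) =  - 2760 = -2^3*3^1*5^1* 23^1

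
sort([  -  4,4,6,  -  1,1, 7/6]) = [ - 4 , - 1,  1 , 7/6,4, 6] 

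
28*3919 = 109732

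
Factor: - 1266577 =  - 13^1*97429^1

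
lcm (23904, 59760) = 119520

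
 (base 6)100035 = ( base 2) 1111001110111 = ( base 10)7799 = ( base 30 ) 8JT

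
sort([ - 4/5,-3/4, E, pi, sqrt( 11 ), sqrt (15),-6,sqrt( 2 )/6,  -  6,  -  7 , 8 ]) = [ - 7, - 6, - 6 , - 4/5 , - 3/4,sqrt(2)/6,E, pi, sqrt( 11),  sqrt ( 15), 8 ] 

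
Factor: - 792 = - 2^3*3^2 * 11^1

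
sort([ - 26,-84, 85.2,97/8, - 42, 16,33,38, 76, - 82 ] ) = [ - 84, - 82, - 42,  -  26, 97/8,16, 33, 38, 76,85.2 ]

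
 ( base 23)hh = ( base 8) 630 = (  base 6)1520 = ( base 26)FI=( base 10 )408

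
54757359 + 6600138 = 61357497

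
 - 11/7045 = -1 + 7034/7045 =- 0.00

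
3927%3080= 847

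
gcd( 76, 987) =1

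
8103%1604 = 83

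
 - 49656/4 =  - 12414 = - 12414.00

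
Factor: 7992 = 2^3 * 3^3*37^1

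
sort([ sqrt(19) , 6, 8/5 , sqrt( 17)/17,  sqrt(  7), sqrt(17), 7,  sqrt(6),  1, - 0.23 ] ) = [ - 0.23, sqrt(17 )/17 , 1, 8/5,sqrt(6), sqrt( 7 ), sqrt(17), sqrt(19), 6,7 ] 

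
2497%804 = 85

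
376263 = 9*41807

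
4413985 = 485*9101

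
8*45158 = 361264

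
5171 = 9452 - 4281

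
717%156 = 93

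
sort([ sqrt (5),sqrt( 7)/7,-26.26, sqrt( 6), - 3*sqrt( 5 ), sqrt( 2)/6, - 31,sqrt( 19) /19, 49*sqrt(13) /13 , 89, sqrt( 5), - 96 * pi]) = [ - 96 * pi, - 31, - 26.26, - 3*sqrt( 5 ),sqrt ( 19 )/19,  sqrt( 2 )/6,sqrt( 7) /7,sqrt( 5), sqrt( 5 ),sqrt(6), 49 *sqrt(13 )/13, 89]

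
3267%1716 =1551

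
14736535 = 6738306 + 7998229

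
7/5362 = 1/766 = 0.00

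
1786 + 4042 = 5828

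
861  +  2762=3623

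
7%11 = 7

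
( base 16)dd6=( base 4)313112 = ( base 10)3542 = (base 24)63E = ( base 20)8h2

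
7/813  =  7/813 = 0.01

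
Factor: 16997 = 23^1*739^1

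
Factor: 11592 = 2^3 * 3^2* 7^1*23^1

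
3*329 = 987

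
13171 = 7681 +5490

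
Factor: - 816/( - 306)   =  2^3*3^( - 1 ) = 8/3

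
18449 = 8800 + 9649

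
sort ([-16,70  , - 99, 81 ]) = [ - 99 ,- 16, 70,81 ]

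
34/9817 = 34/9817 = 0.00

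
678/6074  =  339/3037= 0.11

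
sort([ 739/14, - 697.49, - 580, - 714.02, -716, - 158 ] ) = [ - 716, - 714.02, - 697.49,  -  580, -158,  739/14]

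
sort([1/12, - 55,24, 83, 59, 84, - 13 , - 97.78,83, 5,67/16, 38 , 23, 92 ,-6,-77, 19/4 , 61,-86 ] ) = [-97.78,  -  86, - 77,- 55,- 13, - 6, 1/12,67/16,  19/4,  5, 23, 24,  38, 59, 61, 83,83 , 84, 92 ]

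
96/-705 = -32/235 = - 0.14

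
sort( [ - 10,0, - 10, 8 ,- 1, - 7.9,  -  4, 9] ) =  [ - 10 , - 10,-7.9, - 4,-1, 0, 8,9 ] 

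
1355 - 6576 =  - 5221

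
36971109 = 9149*4041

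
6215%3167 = 3048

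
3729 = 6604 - 2875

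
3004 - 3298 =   -  294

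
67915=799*85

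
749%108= 101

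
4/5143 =4/5143 = 0.00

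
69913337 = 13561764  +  56351573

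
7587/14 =541 + 13/14 = 541.93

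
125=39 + 86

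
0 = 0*54759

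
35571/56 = 635 + 11/56 = 635.20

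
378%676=378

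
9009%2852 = 453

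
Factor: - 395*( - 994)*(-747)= -293294610 = - 2^1*3^2*5^1*7^1*71^1*79^1*83^1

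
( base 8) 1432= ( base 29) rb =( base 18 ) 282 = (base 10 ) 794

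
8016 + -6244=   1772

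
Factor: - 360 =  - 2^3*3^2* 5^1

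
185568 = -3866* ( - 48) 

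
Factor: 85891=13^1*6607^1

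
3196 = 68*47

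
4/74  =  2/37  =  0.05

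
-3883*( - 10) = 38830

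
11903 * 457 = 5439671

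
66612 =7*9516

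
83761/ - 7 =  - 11966 + 1/7 = - 11965.86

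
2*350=700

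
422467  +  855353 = 1277820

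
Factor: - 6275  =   - 5^2*251^1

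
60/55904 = 15/13976=0.00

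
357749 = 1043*343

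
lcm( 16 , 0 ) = 0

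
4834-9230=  - 4396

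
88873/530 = 167 + 363/530 = 167.68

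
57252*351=20095452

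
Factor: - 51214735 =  - 5^1*11^1*13^1* 83^1 * 863^1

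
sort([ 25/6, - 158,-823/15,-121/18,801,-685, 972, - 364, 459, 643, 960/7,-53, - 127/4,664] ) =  [-685  , - 364, - 158,-823/15,- 53, - 127/4, - 121/18, 25/6, 960/7 , 459, 643, 664,801, 972 ]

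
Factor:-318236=-2^2*79559^1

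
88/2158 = 44/1079=0.04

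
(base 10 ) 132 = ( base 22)60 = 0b10000100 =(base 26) 52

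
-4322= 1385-5707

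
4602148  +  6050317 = 10652465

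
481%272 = 209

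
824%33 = 32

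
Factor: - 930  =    -  2^1*3^1 * 5^1*31^1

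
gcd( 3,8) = 1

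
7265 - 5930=1335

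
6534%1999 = 537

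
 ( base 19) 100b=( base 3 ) 100102110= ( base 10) 6870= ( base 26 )a46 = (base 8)15326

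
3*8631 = 25893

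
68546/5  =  13709  +  1/5= 13709.20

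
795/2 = 397 + 1/2 = 397.50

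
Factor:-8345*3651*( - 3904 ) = 2^6 * 3^1*5^1*61^1*1217^1*1669^1 = 118945490880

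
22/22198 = 1/1009 = 0.00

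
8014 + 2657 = 10671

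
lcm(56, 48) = 336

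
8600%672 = 536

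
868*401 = 348068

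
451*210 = 94710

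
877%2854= 877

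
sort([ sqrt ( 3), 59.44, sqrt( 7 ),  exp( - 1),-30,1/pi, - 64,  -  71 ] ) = [-71,-64, - 30,1/pi,exp( - 1) , sqrt (3) , sqrt( 7), 59.44]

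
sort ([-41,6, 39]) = [ - 41, 6,  39] 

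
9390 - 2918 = 6472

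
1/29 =1/29 = 0.03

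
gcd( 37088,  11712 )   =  1952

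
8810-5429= 3381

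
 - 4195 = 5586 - 9781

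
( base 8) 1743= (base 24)1hb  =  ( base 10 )995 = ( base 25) 1ek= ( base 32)v3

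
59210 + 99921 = 159131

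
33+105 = 138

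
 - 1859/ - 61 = 1859/61 = 30.48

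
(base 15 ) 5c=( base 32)2n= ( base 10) 87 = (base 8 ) 127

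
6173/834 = 6173/834 = 7.40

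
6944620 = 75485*92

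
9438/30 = 314 + 3/5 = 314.60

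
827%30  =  17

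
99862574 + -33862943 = 65999631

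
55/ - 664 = -55/664 = - 0.08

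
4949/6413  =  4949/6413 = 0.77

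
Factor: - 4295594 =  -2^1 *17^1*126341^1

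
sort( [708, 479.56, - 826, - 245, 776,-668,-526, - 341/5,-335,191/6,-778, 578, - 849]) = [ - 849,-826, - 778,  -  668 ,- 526, - 335, - 245,  -  341/5,  191/6, 479.56,578,  708, 776]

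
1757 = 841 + 916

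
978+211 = 1189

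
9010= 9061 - 51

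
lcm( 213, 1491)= 1491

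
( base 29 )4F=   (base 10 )131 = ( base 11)10A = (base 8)203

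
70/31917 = 70/31917 = 0.00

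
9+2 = 11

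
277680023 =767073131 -489393108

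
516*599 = 309084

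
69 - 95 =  -26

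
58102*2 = 116204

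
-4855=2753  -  7608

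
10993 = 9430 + 1563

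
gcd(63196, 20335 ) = 7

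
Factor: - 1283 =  - 1283^1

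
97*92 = 8924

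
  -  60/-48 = 5/4  =  1.25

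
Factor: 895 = 5^1*179^1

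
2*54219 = 108438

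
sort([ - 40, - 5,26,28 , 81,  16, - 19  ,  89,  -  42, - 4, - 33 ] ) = [ - 42, - 40,-33, - 19,-5, - 4, 16,26, 28 , 81,89] 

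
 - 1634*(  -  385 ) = 629090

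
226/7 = 32  +  2/7 = 32.29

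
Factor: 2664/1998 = 4/3 = 2^2*3^( - 1) 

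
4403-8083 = -3680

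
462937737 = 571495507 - 108557770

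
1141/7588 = 163/1084 = 0.15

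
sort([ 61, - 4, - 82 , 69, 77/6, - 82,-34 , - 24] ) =[ - 82,  -  82, - 34, - 24, - 4 , 77/6, 61 , 69] 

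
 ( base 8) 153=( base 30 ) 3h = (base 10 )107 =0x6b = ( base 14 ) 79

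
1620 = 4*405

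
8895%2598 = 1101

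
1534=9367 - 7833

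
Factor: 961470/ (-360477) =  - 2^1  *3^1 * 5^1*13^( - 2)*79^(-1 ) * 1187^1 = - 35610/13351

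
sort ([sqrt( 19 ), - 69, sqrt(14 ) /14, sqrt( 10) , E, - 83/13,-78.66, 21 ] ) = [ - 78.66, - 69, - 83/13,sqrt( 14) /14, E, sqrt (10), sqrt( 19), 21 ] 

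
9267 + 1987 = 11254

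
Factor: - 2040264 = -2^3*3^2* 43^1*659^1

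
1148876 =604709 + 544167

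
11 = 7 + 4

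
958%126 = 76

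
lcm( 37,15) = 555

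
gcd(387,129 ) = 129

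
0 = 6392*0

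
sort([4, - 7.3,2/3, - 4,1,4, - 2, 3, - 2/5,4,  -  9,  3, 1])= [ - 9, - 7.3, - 4,  -  2, - 2/5,2/3,1,1, 3,3, 4 , 4, 4]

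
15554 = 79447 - 63893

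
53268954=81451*654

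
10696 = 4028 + 6668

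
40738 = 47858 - 7120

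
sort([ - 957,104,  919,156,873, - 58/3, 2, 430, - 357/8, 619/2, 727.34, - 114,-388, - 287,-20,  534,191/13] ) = [ - 957, - 388, - 287, - 114, - 357/8, - 20 , - 58/3,2,191/13,104 , 156,  619/2,430,  534,  727.34,873,  919 ] 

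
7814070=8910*877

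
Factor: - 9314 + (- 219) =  -9533^1 = -  9533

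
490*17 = 8330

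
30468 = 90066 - 59598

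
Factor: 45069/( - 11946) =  - 2^( - 1)*11^(- 1)*83^1 = -83/22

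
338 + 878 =1216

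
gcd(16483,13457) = 1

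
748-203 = 545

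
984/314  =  3  +  21/157 = 3.13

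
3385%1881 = 1504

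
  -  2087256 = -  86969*24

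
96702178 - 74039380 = 22662798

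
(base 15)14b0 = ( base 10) 4440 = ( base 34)3SK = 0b1000101011000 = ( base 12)26A0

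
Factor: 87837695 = 5^1*11^1*53^1*30133^1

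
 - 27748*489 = - 13568772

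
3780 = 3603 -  - 177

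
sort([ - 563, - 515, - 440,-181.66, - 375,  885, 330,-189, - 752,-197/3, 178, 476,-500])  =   [ - 752, - 563, - 515, - 500,-440, - 375, - 189, - 181.66, - 197/3, 178,  330,  476, 885]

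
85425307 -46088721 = 39336586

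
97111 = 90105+7006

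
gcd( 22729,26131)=7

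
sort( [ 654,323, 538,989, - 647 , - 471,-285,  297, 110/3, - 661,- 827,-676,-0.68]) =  [ - 827, - 676,  -  661, - 647, - 471,- 285,-0.68, 110/3, 297,323, 538,654,  989 ] 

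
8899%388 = 363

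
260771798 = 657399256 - 396627458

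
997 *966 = 963102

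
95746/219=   437 + 43/219  =  437.20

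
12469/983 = 12469/983=12.68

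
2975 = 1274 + 1701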